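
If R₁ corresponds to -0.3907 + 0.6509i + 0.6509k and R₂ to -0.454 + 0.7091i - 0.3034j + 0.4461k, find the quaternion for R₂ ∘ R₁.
-0.5745 - 0.77i - 0.0526j - 0.2723k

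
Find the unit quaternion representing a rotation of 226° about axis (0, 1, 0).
-0.3907 + 0.9205j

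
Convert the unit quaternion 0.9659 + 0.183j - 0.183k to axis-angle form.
axis = (0, √2/2, -√2/2), θ = π/6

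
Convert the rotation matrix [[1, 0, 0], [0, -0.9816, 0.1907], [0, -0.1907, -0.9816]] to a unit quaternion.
-0.0958 + 0.9954i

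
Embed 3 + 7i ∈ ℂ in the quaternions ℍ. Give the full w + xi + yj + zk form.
3 + 7i + 0j + 0k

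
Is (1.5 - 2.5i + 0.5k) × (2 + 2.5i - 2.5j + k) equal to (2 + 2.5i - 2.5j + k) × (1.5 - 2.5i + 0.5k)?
No: pq = 8.75 + 8.75k ≠ 8.75 - 2.5i - 7.5j - 3.75k = qp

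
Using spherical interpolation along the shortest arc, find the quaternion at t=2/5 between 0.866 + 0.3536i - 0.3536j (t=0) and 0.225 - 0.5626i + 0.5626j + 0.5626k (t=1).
0.5271 + 0.5626i - 0.5626j - 0.2986k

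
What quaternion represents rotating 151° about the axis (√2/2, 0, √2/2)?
0.2504 + 0.6846i + 0.6846k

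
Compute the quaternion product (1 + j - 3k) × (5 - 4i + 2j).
3 + 2i + 19j - 11k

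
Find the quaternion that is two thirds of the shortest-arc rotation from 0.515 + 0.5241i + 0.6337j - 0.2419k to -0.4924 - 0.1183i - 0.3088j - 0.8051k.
0.6034 + 0.3156i + 0.5109j + 0.5246k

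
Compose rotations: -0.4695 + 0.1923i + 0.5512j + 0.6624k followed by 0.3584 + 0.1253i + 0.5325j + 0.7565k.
-0.987 - 0.0542i + 0.01j - 0.1511k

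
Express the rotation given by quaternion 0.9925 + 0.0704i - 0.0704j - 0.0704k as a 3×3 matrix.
[[0.9802, 0.1298, -0.1497], [-0.1497, 0.9802, -0.1298], [0.1298, 0.1497, 0.9802]]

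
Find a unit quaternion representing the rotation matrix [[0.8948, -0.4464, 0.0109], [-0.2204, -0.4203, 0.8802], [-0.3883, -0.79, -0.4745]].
0.5 - 0.8351i + 0.1996j + 0.113k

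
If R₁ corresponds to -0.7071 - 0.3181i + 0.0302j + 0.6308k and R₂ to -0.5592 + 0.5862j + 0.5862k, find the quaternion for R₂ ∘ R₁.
0.0079 + 0.53i - 0.6179j - 0.5808k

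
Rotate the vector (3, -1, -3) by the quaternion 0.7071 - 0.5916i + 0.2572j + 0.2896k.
(2.751, -2.773, -1.935)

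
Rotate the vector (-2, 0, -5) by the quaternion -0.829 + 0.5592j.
(3.887, 0, -3.727)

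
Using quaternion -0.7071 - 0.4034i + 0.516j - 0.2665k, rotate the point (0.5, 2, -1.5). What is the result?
(-0.652, 2.314, 0.85)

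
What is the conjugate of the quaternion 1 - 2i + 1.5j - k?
1 + 2i - 1.5j + k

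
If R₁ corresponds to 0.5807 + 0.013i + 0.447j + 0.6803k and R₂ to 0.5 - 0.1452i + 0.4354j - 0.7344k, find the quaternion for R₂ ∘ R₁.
0.5972 + 0.5467i + 0.5656j - 0.1569k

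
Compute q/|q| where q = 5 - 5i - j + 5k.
0.5735 - 0.5735i - 0.1147j + 0.5735k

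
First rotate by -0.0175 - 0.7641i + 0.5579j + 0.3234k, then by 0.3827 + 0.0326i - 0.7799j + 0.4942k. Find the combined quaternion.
0.2935 - 0.8209i - 0.161j - 0.4626k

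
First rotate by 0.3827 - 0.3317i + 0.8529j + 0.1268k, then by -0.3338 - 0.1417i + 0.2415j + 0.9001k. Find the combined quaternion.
-0.4949 - 0.6806i - 0.4729j + 0.2614k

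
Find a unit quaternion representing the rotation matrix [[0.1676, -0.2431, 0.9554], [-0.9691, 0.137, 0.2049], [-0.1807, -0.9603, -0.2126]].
0.5225 - 0.5575i + 0.5436j - 0.3474k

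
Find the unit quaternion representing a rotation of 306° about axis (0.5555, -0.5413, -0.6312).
-0.891 + 0.2522i - 0.2457j - 0.2866k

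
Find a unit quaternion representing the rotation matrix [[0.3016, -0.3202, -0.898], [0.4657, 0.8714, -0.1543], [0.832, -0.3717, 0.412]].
0.8039 - 0.0676i - 0.538j + 0.2444k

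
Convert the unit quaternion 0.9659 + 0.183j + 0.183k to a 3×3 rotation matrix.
[[0.866, -0.3535, 0.3535], [0.3535, 0.933, 0.067], [-0.3535, 0.067, 0.933]]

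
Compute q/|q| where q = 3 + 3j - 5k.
0.4575 + 0.4575j - 0.7625k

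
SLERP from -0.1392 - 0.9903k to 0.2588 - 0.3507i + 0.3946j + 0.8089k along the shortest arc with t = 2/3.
-0.2269 + 0.2413i - 0.2715j - 0.9037k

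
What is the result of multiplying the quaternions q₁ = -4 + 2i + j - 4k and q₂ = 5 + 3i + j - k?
-31 + i - 9j - 17k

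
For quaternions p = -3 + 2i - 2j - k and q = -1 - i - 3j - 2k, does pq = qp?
No: pq = -3 + 2i + 16j - k ≠ -3 + 6j + 15k = qp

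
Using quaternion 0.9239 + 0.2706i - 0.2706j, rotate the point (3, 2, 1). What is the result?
(1.768, 0.768, 3.207)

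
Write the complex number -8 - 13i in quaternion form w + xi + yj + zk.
-8 - 13i + 0j + 0k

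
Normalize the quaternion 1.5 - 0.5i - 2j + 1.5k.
0.5071 - 0.169i - 0.6761j + 0.5071k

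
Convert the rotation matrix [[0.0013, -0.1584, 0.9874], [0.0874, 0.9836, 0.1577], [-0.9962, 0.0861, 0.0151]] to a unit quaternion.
0.7071 - 0.0253i + 0.7013j + 0.0869k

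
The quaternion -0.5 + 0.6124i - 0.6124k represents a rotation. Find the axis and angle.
axis = (√2/2, 0, -√2/2), θ = 4π/3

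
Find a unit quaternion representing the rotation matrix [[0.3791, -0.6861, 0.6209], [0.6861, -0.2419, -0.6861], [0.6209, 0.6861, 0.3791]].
0.6157 + 0.5572i + 0.5572k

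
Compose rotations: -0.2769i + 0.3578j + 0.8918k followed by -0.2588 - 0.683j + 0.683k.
-0.3647 - 0.7818i - 0.2817j - 0.4199k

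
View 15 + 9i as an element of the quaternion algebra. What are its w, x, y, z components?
15 + 9i + 0j + 0k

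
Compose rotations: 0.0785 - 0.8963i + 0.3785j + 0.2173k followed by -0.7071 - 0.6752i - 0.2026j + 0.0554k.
-0.596 + 0.5158i - 0.1865j - 0.5865k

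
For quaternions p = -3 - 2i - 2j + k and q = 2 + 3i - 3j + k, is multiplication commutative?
No: pq = -7 - 12i + 10j + 11k ≠ -7 - 14i - 13k = qp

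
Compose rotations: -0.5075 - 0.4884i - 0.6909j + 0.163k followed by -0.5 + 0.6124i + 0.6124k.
0.453 + 0.3565i - 0.0535j - 0.8154k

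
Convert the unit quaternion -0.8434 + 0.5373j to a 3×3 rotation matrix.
[[0.4226, 0, -0.9063], [0, 1, 0], [0.9063, 0, 0.4226]]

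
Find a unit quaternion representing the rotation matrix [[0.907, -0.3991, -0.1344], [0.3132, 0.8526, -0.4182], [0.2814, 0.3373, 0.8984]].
0.9563 + 0.1975i - 0.1087j + 0.1862k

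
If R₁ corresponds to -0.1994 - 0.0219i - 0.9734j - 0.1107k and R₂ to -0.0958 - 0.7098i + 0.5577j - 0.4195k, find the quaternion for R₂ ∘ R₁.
0.5 - 0.3264i - 0.0873j + 0.7974k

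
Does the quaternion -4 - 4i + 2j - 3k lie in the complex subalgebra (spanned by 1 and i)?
No. The quaternion -4 - 4i + 2j - 3k has j-coefficient y = 2 and k-coefficient z = -3, not both zero, so it does not lie in the complex subalgebra spanned by 1 and i.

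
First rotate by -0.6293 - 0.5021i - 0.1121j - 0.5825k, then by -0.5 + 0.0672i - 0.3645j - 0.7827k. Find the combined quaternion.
-0.1484 + 0.3333i + 0.7176j + 0.5933k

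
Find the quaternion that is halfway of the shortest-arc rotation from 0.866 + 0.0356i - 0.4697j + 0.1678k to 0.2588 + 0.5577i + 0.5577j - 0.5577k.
0.4072 - 0.3502i - 0.6891j + 0.4866k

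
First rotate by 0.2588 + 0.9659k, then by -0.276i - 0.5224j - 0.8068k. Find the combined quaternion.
0.7793 - 0.576i + 0.1314j - 0.2088k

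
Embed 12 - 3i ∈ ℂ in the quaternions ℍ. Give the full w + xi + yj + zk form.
12 - 3i + 0j + 0k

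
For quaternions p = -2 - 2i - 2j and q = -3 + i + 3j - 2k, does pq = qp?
No: pq = 14 + 8i - 4j ≠ 14 + 4j + 8k = qp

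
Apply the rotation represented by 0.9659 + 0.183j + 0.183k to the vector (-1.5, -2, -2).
(-1.299, -2.53, -1.47)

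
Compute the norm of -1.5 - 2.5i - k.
3.082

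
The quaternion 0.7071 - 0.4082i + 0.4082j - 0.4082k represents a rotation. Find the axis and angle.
axis = (-√3/3, √3/3, -√3/3), θ = π/2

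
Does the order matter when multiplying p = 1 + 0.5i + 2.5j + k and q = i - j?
Yes: pq = 2 + 2i - 3k ≠ 2 - 2j + 3k = qp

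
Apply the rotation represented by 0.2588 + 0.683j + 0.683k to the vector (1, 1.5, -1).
(-1.75, -0.479, 0.979)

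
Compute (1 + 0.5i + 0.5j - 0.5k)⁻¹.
0.5714 - 0.2857i - 0.2857j + 0.2857k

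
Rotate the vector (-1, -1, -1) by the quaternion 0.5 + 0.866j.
(-0.366, -1, 1.366)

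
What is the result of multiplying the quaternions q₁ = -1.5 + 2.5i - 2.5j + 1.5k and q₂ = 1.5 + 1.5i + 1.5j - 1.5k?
3i + 12k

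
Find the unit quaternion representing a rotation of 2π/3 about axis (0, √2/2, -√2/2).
0.5 + 0.6124j - 0.6124k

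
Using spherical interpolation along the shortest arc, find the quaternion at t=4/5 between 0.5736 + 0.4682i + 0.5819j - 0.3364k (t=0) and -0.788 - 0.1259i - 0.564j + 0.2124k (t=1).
0.7555 + 0.1983i + 0.576j - 0.2411k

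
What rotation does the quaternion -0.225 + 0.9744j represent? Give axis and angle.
axis = (0, 1, 0), θ = 206°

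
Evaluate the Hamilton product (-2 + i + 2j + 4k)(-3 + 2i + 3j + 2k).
-10 - 15i - 6j - 17k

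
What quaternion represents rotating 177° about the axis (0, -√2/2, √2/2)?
0.0262 - 0.7069j + 0.7069k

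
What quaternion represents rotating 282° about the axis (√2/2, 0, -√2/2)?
-0.7771 + 0.445i - 0.445k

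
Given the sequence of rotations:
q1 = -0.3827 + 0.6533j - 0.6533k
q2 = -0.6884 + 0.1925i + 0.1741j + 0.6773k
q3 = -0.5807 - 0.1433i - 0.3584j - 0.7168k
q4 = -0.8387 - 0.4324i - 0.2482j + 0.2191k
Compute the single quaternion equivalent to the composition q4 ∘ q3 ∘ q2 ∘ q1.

q2 · q1 = 0.5922 - 0.6299i - 0.3906j + 0.3163k
q3 · q2 · q1 = -0.3474 - 0.1124i + 0.5114j - 0.7779k
q4 · q3 · q2 · q1 = 0.5401 + 0.3255i - 0.7037j + 0.3273k
0.5401 + 0.3255i - 0.7037j + 0.3273k


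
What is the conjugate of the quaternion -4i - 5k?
4i + 5k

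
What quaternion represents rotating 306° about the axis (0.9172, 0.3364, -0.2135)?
-0.891 + 0.4164i + 0.1527j - 0.0969k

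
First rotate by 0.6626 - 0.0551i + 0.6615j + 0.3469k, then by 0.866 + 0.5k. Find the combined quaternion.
0.4004 - 0.3785i + 0.5453j + 0.6317k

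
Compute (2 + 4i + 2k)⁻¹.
0.0833 - 0.1667i - 0.0833k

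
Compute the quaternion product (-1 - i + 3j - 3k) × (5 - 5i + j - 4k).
-25 - 9i + 25j + 3k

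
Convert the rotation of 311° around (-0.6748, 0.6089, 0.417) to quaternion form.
-0.91 - 0.2798i + 0.2525j + 0.1729k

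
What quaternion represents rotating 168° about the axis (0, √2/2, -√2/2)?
0.1045 + 0.7032j - 0.7032k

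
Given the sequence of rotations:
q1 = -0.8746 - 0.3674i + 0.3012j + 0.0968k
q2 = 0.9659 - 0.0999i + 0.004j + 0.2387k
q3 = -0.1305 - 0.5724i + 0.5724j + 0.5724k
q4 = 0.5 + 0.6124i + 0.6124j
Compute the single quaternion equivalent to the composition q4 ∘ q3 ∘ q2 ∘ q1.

q2 · q1 = -0.9058 - 0.339i + 0.2094j - 0.1439k
q3 · q2 · q1 = -0.1133 + 0.3605i - 0.8222j - 0.4255k
q4 · q3 · q2 · q1 = 0.2261 - 0.1497i - 0.2199j - 0.937k
0.2261 - 0.1497i - 0.2199j - 0.937k


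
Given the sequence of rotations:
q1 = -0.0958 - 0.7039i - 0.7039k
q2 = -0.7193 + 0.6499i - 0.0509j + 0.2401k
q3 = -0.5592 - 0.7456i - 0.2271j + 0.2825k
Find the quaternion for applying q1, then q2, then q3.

q2 · q1 = 0.6954 + 0.4799i + 0.2933j + 0.4475k
q3 · q2 · q1 = -0.0909 - 0.9713i + 0.1473j - 0.1635k
-0.0909 - 0.9713i + 0.1473j - 0.1635k


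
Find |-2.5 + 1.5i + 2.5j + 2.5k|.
√21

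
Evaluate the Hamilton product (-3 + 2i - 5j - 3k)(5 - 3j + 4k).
-18 - 19i - 24j - 33k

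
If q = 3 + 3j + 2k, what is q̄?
3 - 3j - 2k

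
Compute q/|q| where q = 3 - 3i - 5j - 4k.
0.3906 - 0.3906i - 0.6509j - 0.5208k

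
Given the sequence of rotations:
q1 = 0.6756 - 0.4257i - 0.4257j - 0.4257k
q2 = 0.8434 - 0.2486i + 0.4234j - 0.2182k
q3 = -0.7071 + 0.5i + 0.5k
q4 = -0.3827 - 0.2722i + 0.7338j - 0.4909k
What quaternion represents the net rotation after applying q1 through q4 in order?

q2 · q1 = 0.5513 - 0.8001i - 0.0859j - 0.2204k
q3 · q2 · q1 = 0.1204 + 0.8844i - 0.2291j + 0.3885k
q4 · q3 · q2 · q1 = 0.5535 - 0.1986i - 0.1524j - 0.7944k
0.5535 - 0.1986i - 0.1524j - 0.7944k


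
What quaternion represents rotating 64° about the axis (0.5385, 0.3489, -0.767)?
0.848 + 0.2854i + 0.1849j - 0.4064k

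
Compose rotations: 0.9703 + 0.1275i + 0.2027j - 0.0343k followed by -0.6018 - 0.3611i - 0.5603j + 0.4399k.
-0.4092 - 0.4971i - 0.6219j + 0.4457k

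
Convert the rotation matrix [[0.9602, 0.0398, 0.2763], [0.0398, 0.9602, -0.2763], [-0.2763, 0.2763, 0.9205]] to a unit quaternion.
0.9799 + 0.141i + 0.141j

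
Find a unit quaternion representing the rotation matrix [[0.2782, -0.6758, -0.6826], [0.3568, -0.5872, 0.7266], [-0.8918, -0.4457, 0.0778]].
-0.4384 + 0.6685i - 0.1193j - 0.5888k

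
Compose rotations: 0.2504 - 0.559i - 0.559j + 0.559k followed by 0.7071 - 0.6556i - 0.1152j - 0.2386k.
-0.1204 - 0.7572i + 0.0757j + 0.6376k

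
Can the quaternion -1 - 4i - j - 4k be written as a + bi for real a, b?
No. The quaternion -1 - 4i - j - 4k has j-coefficient y = -1 and k-coefficient z = -4, not both zero, so it does not lie in the complex subalgebra spanned by 1 and i.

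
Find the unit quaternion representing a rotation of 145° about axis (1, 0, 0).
0.3007 + 0.9537i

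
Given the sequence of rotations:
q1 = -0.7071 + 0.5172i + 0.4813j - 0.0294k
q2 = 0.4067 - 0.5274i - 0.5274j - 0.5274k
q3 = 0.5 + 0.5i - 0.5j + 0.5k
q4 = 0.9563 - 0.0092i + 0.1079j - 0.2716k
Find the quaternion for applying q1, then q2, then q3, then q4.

q2 · q1 = 0.2235 + 0.8526i + 0.2804j + 0.3799k
q3 · q2 · q1 = -0.3643 + 0.2079i + 0.2648j + 0.8682k
q4 · q3 · q2 · q1 = -0.1392 + 0.3678i + 0.1654j + 0.9043k
-0.1392 + 0.3678i + 0.1654j + 0.9043k


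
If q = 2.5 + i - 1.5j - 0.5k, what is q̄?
2.5 - i + 1.5j + 0.5k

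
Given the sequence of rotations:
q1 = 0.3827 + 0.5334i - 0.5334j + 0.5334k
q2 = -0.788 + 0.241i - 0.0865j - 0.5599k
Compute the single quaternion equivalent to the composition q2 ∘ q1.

q2 · q1 = -0.1776 - 0.6729i - 0.04j - 0.717k
-0.1776 - 0.6729i - 0.04j - 0.717k


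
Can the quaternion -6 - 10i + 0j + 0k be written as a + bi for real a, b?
Yes. The quaternion -6 - 10i has j- and k-coefficients y = z = 0, so it lies in the complex subalgebra spanned by 1 and i.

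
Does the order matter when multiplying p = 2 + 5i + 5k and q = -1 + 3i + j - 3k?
Yes: pq = -2 - 4i + 32j - 6k ≠ -2 + 6i - 28j - 16k = qp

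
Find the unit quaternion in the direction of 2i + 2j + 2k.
0.5774i + 0.5774j + 0.5774k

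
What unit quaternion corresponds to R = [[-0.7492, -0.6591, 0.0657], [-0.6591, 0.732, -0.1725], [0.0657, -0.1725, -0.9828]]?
-0.3541i + 0.9306j - 0.0927k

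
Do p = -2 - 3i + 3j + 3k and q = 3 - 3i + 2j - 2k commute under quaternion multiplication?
No: pq = -15 - 15i - 10j + 16k ≠ -15 + 9i + 20j + 10k = qp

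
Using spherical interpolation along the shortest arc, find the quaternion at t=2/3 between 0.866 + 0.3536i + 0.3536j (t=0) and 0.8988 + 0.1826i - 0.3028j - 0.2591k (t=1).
0.9455 + 0.2565i - 0.0846j - 0.1821k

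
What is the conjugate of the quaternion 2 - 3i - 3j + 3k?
2 + 3i + 3j - 3k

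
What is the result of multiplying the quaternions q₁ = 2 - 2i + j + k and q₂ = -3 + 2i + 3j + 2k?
-7 + 9i + 9j - 7k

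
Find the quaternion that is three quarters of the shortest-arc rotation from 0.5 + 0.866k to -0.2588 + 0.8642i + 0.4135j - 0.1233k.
0.3923 - 0.748i - 0.3579j + 0.3981k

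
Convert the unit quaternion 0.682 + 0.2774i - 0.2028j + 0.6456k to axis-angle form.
axis = (0.3793, -0.2773, 0.8827), θ = 94°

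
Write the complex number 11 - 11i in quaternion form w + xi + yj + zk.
11 - 11i + 0j + 0k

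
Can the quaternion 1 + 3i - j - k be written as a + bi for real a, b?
No. The quaternion 1 + 3i - j - k has j-coefficient y = -1 and k-coefficient z = -1, not both zero, so it does not lie in the complex subalgebra spanned by 1 and i.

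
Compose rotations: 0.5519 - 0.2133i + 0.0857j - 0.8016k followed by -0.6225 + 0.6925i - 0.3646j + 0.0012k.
-0.1636 + 0.8071i + 0.3003j + 0.4812k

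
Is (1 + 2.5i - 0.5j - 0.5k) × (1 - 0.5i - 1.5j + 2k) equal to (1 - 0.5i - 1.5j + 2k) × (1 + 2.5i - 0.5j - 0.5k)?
No: pq = 2.5 + 0.25i - 6.75j - 2.5k ≠ 2.5 + 3.75i + 2.75j + 5.5k = qp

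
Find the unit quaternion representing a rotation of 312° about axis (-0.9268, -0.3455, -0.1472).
-0.9135 - 0.377i - 0.1405j - 0.0599k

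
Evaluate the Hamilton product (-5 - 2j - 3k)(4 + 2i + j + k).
-15 - 9i - 19j - 13k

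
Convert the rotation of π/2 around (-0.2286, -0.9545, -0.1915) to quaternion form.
0.7071 - 0.1616i - 0.6749j - 0.1354k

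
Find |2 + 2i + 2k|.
√12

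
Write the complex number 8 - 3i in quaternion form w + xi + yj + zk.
8 - 3i + 0j + 0k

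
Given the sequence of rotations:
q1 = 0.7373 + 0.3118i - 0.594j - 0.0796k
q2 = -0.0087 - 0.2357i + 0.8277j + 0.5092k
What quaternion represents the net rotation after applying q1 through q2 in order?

q2 · q1 = 0.5993 + 0.0601i + 0.7554j + 0.2581k
0.5993 + 0.0601i + 0.7554j + 0.2581k


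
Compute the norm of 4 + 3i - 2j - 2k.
√33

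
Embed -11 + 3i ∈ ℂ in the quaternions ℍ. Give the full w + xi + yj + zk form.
-11 + 3i + 0j + 0k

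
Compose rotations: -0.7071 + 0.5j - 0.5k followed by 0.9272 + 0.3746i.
-0.6556 - 0.2649i + 0.6509j - 0.2763k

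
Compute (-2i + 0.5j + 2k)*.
2i - 0.5j - 2k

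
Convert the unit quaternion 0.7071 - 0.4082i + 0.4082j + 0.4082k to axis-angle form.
axis = (-√3/3, √3/3, √3/3), θ = π/2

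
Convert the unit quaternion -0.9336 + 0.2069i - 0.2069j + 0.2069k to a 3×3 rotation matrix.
[[0.8288, 0.3007, 0.4719], [-0.4719, 0.8288, 0.3007], [-0.3007, -0.4719, 0.8288]]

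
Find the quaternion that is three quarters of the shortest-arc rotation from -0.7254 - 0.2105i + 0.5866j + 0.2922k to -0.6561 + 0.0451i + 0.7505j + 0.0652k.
-0.6832 - 0.0197i + 0.7193j + 0.1242k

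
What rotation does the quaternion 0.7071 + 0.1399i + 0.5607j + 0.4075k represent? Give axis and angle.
axis = (0.1978, 0.7929, 0.5763), θ = π/2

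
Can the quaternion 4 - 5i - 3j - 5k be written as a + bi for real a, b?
No. The quaternion 4 - 5i - 3j - 5k has j-coefficient y = -3 and k-coefficient z = -5, not both zero, so it does not lie in the complex subalgebra spanned by 1 and i.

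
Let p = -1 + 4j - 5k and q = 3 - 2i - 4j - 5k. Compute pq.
-12 - 38i + 26j - 2k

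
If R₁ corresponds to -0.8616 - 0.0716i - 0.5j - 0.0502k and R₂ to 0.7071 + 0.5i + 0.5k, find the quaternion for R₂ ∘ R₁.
-0.5483 - 0.2314i - 0.3643j - 0.7163k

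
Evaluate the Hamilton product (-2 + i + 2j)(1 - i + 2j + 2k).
-5 + 7i - 4j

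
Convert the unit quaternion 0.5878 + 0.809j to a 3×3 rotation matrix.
[[-0.309, 0, 0.9511], [0, 1, 0], [-0.9511, 0, -0.309]]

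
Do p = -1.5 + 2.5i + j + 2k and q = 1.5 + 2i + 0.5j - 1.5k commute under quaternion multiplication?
No: pq = -4.75 - 1.75i + 8.5j + 4.5k ≠ -4.75 + 3.25i - 7j + 6k = qp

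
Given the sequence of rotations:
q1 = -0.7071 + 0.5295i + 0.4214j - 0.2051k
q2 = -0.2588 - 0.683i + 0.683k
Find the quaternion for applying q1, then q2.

q2 · q1 = 0.6847 + 0.0581i + 0.1125j - 0.7177k
0.6847 + 0.0581i + 0.1125j - 0.7177k


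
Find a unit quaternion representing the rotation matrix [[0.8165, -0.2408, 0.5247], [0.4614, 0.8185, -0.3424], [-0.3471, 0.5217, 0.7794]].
0.9239 + 0.2338i + 0.2359j + 0.19k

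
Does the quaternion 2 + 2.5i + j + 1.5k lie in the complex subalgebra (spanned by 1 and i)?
No. The quaternion 2 + 2.5i + j + 1.5k has j-coefficient y = 1 and k-coefficient z = 1.5, not both zero, so it does not lie in the complex subalgebra spanned by 1 and i.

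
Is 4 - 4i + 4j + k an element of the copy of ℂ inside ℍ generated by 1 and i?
No. The quaternion 4 - 4i + 4j + k has j-coefficient y = 4 and k-coefficient z = 1, not both zero, so it does not lie in the complex subalgebra spanned by 1 and i.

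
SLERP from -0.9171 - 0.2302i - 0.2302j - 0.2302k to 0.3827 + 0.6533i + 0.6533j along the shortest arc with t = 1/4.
-0.8354 - 0.3666i - 0.3666j - 0.1826k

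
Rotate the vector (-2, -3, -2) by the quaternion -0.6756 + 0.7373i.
(-2, -1.731, 3.163)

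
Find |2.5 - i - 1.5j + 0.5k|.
3.122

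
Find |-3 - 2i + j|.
√14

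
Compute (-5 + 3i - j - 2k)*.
-5 - 3i + j + 2k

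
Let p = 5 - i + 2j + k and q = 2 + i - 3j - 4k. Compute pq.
21 - 2i - 14j - 17k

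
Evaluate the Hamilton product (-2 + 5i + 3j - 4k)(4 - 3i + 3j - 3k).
-14 + 29i + 33j + 14k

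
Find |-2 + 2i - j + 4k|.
5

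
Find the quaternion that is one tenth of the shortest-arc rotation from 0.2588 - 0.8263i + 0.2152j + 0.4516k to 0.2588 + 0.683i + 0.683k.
0.2132 - 0.8923i + 0.2075j + 0.3396k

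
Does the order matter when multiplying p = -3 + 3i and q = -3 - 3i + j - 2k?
Yes: pq = 18 + 3j + 9k ≠ 18 - 9j + 3k = qp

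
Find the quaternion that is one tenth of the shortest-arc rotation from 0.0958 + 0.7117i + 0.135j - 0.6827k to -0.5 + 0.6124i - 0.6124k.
0.0339 + 0.7144i + 0.1231j - 0.688k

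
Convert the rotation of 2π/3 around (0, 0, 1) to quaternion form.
0.5 + 0.866k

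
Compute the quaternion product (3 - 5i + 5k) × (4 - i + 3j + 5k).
-18 - 38i + 29j + 20k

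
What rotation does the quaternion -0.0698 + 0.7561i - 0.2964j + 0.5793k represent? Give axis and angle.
axis = (0.7579, -0.2971, 0.5807), θ = 188°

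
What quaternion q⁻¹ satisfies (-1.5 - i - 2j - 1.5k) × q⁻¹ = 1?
-0.1579 + 0.1053i + 0.2105j + 0.1579k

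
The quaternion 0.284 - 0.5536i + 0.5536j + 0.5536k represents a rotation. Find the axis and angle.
axis = (-√3/3, √3/3, √3/3), θ = 147°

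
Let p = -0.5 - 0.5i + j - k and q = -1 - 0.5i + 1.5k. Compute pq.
1.75 + 2.25i + 0.25j + 0.75k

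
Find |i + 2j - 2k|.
3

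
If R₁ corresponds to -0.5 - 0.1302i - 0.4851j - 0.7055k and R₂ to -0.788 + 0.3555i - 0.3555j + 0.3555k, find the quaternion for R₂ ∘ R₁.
0.5186 + 0.3481i + 0.7645j + 0.1594k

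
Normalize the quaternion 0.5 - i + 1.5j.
0.2673 - 0.5345i + 0.8018j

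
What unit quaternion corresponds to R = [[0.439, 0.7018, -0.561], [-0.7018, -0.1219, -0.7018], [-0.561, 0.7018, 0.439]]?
0.6626 + 0.5296i - 0.5296k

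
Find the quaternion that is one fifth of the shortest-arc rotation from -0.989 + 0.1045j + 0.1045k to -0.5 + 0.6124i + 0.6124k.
-0.9579 + 0.1435i + 0.0888j + 0.2323k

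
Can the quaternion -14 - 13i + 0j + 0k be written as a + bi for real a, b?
Yes. The quaternion -14 - 13i has j- and k-coefficients y = z = 0, so it lies in the complex subalgebra spanned by 1 and i.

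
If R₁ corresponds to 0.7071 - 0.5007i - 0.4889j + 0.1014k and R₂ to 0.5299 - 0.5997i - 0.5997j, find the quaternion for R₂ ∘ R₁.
-0.2188 - 0.7502i - 0.6223j + 0.0467k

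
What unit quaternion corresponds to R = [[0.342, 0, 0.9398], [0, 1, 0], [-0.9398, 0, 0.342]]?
0.8191 + 0.5736j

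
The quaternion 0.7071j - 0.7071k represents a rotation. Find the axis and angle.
axis = (0, √2/2, -√2/2), θ = π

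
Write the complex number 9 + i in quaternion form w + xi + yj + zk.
9 + i + 0j + 0k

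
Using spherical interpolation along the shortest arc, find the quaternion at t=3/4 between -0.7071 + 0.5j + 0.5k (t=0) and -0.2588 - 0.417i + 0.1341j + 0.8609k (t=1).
-0.4013 - 0.3292i + 0.2452j + 0.8189k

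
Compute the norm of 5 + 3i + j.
√35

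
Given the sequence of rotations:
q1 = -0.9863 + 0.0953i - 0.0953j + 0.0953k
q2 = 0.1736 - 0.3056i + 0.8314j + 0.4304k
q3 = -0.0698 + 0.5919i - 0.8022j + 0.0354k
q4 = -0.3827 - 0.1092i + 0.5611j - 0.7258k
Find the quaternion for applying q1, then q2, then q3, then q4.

q2 · q1 = -0.1039 + 0.4382i - 0.7664j - 0.4581k
q3 · q2 · q1 = -0.8507 + 0.3025i + 0.4235j - 0.0738k
q4 · q3 · q2 · q1 = 0.0674 + 0.2431i - 0.867j + 0.4297k
0.0674 + 0.2431i - 0.867j + 0.4297k


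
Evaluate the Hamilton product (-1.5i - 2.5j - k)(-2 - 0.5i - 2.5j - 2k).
-9 + 5.5i + 2.5j + 4.5k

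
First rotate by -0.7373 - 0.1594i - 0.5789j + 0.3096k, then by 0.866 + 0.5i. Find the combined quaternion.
-0.5588 - 0.5067i - 0.6561j - 0.0213k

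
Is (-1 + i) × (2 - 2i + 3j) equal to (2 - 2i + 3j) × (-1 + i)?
No: pq = 4i - 3j + 3k ≠ 4i - 3j - 3k = qp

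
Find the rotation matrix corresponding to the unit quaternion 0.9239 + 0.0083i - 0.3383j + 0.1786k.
[[0.7073, -0.3356, -0.6221], [0.3244, 0.9361, -0.1362], [0.6281, -0.1055, 0.771]]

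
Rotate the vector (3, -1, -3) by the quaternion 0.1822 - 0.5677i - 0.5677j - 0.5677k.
(-3.032, -0.952, 2.984)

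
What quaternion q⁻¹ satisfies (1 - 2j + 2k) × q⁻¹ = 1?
0.1111 + 0.2222j - 0.2222k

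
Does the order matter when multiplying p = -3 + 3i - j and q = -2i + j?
Yes: pq = 7 + 6i - 3j + k ≠ 7 + 6i - 3j - k = qp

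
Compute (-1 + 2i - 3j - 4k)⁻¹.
-0.0333 - 0.0667i + 0.1j + 0.1333k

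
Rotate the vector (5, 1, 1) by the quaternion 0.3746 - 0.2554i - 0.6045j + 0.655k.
(-3.914, 3.408, -0.253)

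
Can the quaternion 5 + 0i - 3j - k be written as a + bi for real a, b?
No. The quaternion 5 - 3j - k has j-coefficient y = -3 and k-coefficient z = -1, not both zero, so it does not lie in the complex subalgebra spanned by 1 and i.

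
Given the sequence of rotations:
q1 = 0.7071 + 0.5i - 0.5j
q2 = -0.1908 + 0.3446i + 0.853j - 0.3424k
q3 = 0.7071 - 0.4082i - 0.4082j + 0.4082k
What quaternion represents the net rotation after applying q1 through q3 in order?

q2 · q1 = 0.1193 - 0.0229i + 0.5274j - 0.8409k
q3 · q2 · q1 = 0.6335 + 0.0631i - 0.0284j - 0.7705k
0.6335 + 0.0631i - 0.0284j - 0.7705k


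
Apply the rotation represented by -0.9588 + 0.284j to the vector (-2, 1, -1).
(-1.133, 1, -1.928)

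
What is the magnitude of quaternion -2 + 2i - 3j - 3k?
√26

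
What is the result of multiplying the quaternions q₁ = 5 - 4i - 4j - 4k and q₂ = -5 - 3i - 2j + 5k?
-25 - 23i + 42j + 41k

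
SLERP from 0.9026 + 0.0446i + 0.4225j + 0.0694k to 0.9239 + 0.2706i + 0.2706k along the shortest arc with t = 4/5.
0.9405 + 0.2295i + 0.0884j + 0.2347k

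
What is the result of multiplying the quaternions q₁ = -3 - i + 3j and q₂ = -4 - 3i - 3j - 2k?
18 + 7i - 5j + 18k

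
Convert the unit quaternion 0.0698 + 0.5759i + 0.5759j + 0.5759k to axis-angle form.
axis = (√3/3, √3/3, √3/3), θ = 172°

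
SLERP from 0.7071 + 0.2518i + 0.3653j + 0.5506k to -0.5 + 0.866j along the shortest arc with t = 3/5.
0.8055 + 0.1451i - 0.4791j + 0.3172k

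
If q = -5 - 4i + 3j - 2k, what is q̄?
-5 + 4i - 3j + 2k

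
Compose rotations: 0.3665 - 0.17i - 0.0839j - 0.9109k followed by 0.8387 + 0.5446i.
0.4 + 0.057i + 0.4257j - 0.8097k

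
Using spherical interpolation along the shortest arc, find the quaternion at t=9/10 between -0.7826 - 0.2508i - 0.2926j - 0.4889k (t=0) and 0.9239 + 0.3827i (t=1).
-0.9249 - 0.3753i - 0.0311j - 0.052k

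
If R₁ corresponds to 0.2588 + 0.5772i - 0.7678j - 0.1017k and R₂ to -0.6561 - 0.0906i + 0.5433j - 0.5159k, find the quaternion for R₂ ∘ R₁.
0.2472 - 0.8535i + 0.3374j - 0.3108k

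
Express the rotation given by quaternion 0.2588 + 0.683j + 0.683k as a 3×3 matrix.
[[-0.866, -0.3535, 0.3535], [0.3535, 0.067, 0.933], [-0.3535, 0.933, 0.067]]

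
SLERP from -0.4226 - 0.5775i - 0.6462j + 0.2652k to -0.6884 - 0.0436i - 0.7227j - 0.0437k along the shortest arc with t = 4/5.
-0.6584 - 0.1607i - 0.735j + 0.0213k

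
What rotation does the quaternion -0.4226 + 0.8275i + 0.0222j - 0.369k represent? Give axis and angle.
axis = (0.913, 0.0245, -0.4071), θ = 230°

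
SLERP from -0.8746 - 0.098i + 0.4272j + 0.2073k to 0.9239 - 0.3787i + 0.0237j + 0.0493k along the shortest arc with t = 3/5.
-0.9637 + 0.1983i + 0.169j + 0.058k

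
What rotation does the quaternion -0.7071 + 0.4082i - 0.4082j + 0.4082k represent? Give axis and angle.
axis = (√3/3, -√3/3, √3/3), θ = 3π/2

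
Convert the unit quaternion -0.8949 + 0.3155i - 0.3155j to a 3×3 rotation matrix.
[[0.8009, -0.1991, 0.5647], [-0.1991, 0.8009, 0.5647], [-0.5647, -0.5647, 0.6018]]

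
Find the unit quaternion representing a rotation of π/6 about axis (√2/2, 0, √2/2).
0.9659 + 0.183i + 0.183k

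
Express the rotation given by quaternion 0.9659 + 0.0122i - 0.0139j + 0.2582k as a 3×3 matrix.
[[0.8663, -0.4991, -0.0206], [0.4985, 0.8664, -0.0307], [0.0332, 0.0164, 0.9993]]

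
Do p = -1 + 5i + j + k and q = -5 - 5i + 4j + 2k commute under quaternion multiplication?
No: pq = 24 - 22i - 24j + 18k ≠ 24 - 18i + 6j - 32k = qp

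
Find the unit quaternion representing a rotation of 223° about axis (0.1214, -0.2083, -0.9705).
-0.3665 + 0.113i - 0.1938j - 0.903k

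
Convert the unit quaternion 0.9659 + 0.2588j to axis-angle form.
axis = (0, 1, 0), θ = π/6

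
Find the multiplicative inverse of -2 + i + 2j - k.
-0.2 - 0.1i - 0.2j + 0.1k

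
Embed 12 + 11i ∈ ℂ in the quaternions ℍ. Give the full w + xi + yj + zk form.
12 + 11i + 0j + 0k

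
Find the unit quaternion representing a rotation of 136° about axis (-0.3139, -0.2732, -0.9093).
0.3746 - 0.291i - 0.2533j - 0.8431k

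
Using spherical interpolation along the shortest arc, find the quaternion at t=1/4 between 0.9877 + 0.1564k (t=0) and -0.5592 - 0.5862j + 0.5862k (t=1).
0.9828 + 0.1781j - 0.0494k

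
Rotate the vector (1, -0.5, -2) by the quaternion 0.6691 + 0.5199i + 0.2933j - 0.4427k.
(0.123, 1.59, -1.646)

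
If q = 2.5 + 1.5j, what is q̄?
2.5 - 1.5j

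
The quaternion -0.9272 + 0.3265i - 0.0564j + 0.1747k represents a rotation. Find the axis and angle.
axis = (0.8717, -0.1506, 0.4664), θ = 316°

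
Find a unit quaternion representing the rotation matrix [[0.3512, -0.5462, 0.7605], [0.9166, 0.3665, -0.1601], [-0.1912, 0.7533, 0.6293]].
0.766 + 0.2981i + 0.3106j + 0.4774k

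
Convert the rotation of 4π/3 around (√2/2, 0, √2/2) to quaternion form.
-0.5 + 0.6124i + 0.6124k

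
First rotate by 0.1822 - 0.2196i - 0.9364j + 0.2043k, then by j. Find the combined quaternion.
0.9364 + 0.2043i + 0.1822j + 0.2196k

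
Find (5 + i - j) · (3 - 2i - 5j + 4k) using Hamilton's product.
12 - 11i - 32j + 13k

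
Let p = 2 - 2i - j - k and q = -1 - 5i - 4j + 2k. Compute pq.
-14 - 14i + 2j + 8k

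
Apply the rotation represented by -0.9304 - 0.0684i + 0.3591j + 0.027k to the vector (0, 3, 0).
(0.003, 2.968, 0.44)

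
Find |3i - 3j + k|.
√19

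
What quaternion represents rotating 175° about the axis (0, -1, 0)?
0.0436 - 0.999j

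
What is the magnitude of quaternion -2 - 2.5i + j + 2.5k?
4.183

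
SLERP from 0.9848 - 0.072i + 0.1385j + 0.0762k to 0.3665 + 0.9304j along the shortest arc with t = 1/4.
0.9157 - 0.0589i + 0.3925j + 0.0623k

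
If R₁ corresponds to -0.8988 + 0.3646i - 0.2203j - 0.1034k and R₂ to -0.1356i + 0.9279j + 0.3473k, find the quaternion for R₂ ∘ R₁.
0.2898 + 0.1024i - 0.7214j - 0.6206k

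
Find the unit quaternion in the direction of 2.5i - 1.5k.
0.8575i - 0.5145k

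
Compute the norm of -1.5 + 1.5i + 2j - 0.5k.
2.958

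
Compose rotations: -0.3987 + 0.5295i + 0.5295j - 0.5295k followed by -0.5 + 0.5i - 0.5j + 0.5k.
0.4641 - 0.4641i + 0.4641j + 0.5949k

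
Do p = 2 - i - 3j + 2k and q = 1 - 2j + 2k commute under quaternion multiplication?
No: pq = -8 - 3i - 5j + 8k ≠ -8 + i - 9j + 4k = qp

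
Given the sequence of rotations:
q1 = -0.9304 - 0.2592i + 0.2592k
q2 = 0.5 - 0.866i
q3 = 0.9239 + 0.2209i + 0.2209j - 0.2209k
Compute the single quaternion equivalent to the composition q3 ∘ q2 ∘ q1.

q2 · q1 = -0.6897 + 0.6761i + 0.2245j + 0.1296k
q3 · q2 · q1 = -0.8075 + 0.5505i - 0.1229j + 0.1723k
-0.8075 + 0.5505i - 0.1229j + 0.1723k


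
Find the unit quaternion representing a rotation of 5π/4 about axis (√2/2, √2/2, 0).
-0.3827 + 0.6533i + 0.6533j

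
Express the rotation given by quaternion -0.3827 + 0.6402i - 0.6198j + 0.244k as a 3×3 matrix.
[[0.1126, -0.6068, 0.7868], [-0.9803, 0.0612, 0.1875], [-0.162, -0.7925, -0.588]]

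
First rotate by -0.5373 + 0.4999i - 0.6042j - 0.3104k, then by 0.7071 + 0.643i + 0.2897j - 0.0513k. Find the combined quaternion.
-0.5422 - 0.1129i - 0.4089j - 0.7252k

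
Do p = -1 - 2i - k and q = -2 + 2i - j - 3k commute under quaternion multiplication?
No: pq = 3 + i - 7j + 7k ≠ 3 + 3i + 9j + 3k = qp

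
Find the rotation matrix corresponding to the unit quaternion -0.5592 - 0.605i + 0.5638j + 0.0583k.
[[0.3575, -0.617, -0.7011], [-0.7474, 0.2612, -0.6109], [0.56, 0.7424, -0.3678]]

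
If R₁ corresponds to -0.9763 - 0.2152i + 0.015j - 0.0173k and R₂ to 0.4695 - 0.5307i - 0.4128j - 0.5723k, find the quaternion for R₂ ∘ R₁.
-0.5763 + 0.4328i + 0.524j + 0.4538k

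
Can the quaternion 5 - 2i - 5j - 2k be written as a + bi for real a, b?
No. The quaternion 5 - 2i - 5j - 2k has j-coefficient y = -5 and k-coefficient z = -2, not both zero, so it does not lie in the complex subalgebra spanned by 1 and i.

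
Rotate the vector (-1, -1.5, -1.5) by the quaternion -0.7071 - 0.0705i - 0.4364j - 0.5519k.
(0.026, -1.986, -1.247)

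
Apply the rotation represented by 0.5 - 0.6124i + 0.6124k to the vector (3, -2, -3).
(4.225, 1, -1.775)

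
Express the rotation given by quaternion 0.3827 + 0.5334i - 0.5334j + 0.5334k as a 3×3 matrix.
[[-0.1381, -0.9773, 0.1608], [-0.1608, -0.1381, -0.9773], [0.9773, -0.1608, -0.1381]]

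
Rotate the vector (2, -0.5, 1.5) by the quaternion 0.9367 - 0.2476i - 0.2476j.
(0.998, 0.502, 2.292)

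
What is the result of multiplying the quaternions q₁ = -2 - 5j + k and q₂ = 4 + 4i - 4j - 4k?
-24 + 16i - 8j + 32k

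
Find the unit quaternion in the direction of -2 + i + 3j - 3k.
-0.417 + 0.2085i + 0.6255j - 0.6255k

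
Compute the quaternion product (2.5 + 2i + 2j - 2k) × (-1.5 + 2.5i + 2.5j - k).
-15.75 + 6.25i + 0.25j + 0.5k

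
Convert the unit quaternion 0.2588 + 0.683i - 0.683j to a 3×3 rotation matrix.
[[0.067, -0.933, -0.3535], [-0.933, 0.067, -0.3535], [0.3535, 0.3535, -0.866]]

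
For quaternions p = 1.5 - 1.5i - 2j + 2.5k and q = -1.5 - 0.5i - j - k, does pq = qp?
No: pq = -2.5 + 6i - 1.25j - 4.75k ≠ -2.5 - 3i + 4.25j - 5.75k = qp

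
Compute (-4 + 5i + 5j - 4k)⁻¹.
-0.0488 - 0.061i - 0.061j + 0.0488k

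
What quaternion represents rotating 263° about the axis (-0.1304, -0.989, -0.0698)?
-0.6626 - 0.0977i - 0.7407j - 0.0523k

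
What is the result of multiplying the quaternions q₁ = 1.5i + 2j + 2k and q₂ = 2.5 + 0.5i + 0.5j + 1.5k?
-4.75 + 5.75i + 3.75j + 4.75k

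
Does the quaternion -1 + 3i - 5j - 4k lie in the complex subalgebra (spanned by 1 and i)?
No. The quaternion -1 + 3i - 5j - 4k has j-coefficient y = -5 and k-coefficient z = -4, not both zero, so it does not lie in the complex subalgebra spanned by 1 and i.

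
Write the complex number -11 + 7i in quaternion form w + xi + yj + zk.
-11 + 7i + 0j + 0k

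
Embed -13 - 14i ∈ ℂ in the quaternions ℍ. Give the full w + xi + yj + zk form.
-13 - 14i + 0j + 0k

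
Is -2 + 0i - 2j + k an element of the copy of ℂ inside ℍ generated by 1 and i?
No. The quaternion -2 - 2j + k has j-coefficient y = -2 and k-coefficient z = 1, not both zero, so it does not lie in the complex subalgebra spanned by 1 and i.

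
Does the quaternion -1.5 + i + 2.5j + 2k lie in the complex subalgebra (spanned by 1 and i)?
No. The quaternion -1.5 + i + 2.5j + 2k has j-coefficient y = 2.5 and k-coefficient z = 2, not both zero, so it does not lie in the complex subalgebra spanned by 1 and i.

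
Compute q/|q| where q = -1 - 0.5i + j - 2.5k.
-0.343 - 0.1715i + 0.343j - 0.8575k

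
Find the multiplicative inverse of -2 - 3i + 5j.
-0.0526 + 0.0789i - 0.1316j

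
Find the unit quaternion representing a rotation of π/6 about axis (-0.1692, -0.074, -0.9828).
0.9659 - 0.0438i - 0.0192j - 0.2544k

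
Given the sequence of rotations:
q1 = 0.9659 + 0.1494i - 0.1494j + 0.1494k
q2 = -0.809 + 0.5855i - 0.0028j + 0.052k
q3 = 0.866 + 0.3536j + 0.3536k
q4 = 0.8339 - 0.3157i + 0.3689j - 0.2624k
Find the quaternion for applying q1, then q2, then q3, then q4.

q2 · q1 = -0.8771 + 0.452i + 0.0385j - 0.1577k
q3 · q2 · q1 = -0.7174 + 0.3221i - 0.117j - 0.6065k
q4 · q3 · q2 · q1 = -0.6125 + 0.2406i - 0.6382j - 0.3994k
-0.6125 + 0.2406i - 0.6382j - 0.3994k


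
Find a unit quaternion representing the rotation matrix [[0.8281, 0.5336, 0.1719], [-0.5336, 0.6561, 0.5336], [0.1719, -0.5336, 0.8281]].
0.91 - 0.2932i - 0.2932k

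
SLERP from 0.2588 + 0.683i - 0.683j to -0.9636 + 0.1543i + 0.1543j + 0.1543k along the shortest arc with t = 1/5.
0.4919 + 0.572i - 0.6551j - 0.0415k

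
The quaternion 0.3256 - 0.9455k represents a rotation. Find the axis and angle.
axis = (0, 0, -1), θ = 142°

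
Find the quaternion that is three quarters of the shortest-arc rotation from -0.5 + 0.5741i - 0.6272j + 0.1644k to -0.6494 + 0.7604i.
-0.6409 + 0.7473i - 0.1697j + 0.0445k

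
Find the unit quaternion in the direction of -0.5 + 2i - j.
-0.2182 + 0.8729i - 0.4364j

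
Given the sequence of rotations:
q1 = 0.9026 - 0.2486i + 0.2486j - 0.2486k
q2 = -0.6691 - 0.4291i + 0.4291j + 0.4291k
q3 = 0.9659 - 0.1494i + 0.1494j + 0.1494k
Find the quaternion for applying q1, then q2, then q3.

q2 · q1 = -0.7106 - 0.4343i + 0.0076j + 0.5536k
q3 · q2 · q1 = -0.8351 - 0.2318i - 0.081j + 0.4923k
-0.8351 - 0.2318i - 0.081j + 0.4923k


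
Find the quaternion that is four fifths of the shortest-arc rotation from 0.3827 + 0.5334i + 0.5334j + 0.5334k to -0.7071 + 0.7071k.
-0.544 + 0.1548i + 0.1548j + 0.81k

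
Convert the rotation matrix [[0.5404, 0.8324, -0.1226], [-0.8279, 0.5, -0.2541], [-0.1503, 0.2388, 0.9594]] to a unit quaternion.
0.866 + 0.1423i + 0.008j - 0.4793k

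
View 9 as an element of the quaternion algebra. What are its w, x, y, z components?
9 + 0i + 0j + 0k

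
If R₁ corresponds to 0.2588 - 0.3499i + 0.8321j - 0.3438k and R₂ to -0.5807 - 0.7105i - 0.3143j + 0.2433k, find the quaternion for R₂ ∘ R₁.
-0.0537 - 0.0751i - 0.8939j - 0.4386k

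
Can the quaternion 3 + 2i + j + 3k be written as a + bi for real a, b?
No. The quaternion 3 + 2i + j + 3k has j-coefficient y = 1 and k-coefficient z = 3, not both zero, so it does not lie in the complex subalgebra spanned by 1 and i.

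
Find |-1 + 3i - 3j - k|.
√20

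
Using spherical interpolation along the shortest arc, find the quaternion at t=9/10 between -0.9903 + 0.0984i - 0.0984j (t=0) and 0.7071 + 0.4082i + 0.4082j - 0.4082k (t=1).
-0.76 - 0.3642i - 0.3861j + 0.3751k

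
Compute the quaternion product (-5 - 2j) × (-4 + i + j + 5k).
22 - 15i + 3j - 23k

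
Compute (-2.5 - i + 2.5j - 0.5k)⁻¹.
-0.1818 + 0.0727i - 0.1818j + 0.0364k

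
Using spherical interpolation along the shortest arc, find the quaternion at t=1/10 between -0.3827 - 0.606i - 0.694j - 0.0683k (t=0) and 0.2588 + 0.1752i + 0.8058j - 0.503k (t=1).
-0.3794 - 0.5749i - 0.7249j - 0.0073k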